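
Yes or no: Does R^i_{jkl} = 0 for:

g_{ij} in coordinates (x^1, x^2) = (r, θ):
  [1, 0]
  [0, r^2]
Non-zero Christoffel symbols:
Γ^r_{θ θ} = -r
Γ^θ_{r θ} = 1/r
Ricci tensor: R_{rr} = 0, R_{rθ} = 0, R_{θθ} = 0
All R_{ij} vanish; in 2 dimensions the Riemann tensor is fully determined by the Ricci tensor, so R^i_{jkl} = 0: the metric is flat (curvilinear coordinates on flat space).
Yes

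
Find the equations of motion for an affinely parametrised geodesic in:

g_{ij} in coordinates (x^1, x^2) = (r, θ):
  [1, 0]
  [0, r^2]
Geodesic equation: d^2x^k/dλ^2 + Γ^k_{ij} (dx^i/dλ)(dx^j/dλ) = 0.
Non-zero Christoffel symbols:
Γ^r_{θ θ} = -r
Γ^θ_{r θ} = 1/r
Substituting (the symmetric pair Γ^k_{ij}, Γ^k_{ji} combines into a factor 2):
d^2r/dλ^2 - r (dθ/dλ)^2 = 0
d^2θ/dλ^2 + (2/r) (dr/dλ)(dθ/dλ) = 0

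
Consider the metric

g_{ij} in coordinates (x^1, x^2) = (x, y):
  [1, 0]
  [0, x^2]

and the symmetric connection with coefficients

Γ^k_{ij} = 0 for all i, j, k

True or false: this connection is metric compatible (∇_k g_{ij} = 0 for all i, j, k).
Using ∇_k g_{ij} = ∂_k g_{ij} - Γ^m_{ki} g_{mj} - Γ^m_{kj} g_{im}:
∇_x g_{yy} = (2*x) - (0) - (0) = 2*x ≠ 0
So the connection is not metric compatible (it is not the Levi-Civita connection).
False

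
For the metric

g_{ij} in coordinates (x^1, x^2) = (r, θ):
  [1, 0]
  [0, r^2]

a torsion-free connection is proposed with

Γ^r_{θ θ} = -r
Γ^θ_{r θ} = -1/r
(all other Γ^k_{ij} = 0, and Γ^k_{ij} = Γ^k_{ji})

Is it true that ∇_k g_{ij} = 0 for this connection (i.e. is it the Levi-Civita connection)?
Using ∇_k g_{ij} = ∂_k g_{ij} - Γ^m_{ki} g_{mj} - Γ^m_{kj} g_{im}:
∇_r g_{θθ} = (2*r) - (-r) - (-r) = 4*r ≠ 0
So the connection is not metric compatible (it is not the Levi-Civita connection).
No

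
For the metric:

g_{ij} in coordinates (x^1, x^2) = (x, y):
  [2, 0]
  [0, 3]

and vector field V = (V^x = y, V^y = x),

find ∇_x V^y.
All Christoffel symbols are zero.
∇_x V^y = ∂_x V^y + Γ^y_{x j} V^j
  = (1) + (0)(y) + (0)(x)
  = 1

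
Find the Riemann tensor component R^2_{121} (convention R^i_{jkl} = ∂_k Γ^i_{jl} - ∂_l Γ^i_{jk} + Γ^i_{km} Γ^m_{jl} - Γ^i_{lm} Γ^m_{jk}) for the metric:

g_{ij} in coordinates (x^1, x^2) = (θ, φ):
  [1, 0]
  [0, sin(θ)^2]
Non-zero Christoffel symbols (Γ^k_{ij} = Γ^k_{ji}):
Γ^θ_{φ φ} = -sin(2*θ)/2
Γ^φ_{θ φ} = 1/tan(θ)
R^φ_{θ φ θ} = ∂_φ Γ^φ_{θ θ} - ∂_θ Γ^φ_{θ φ} + Γ^φ_{φ m} Γ^m_{θ θ} - Γ^φ_{θ m} Γ^m_{θ φ}
  = (0) - (-1/sin(θ)^2) + (0) - (1/tan(θ)^2) = 1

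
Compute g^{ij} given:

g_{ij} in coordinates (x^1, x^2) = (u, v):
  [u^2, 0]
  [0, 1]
The metric is diagonal, so g^{ij} is diagonal with entries 1/g_{ii}: diag(1/(u^2), 1).
g^{ij}:
  [1/u^2, 0]
  [0, 1]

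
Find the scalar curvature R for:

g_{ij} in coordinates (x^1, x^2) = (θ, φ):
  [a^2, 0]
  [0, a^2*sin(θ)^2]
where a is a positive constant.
Non-zero Christoffel symbols (Γ^k_{ij} = Γ^k_{ji}):
Γ^θ_{φ φ} = -sin(2*θ)/2
Γ^φ_{θ φ} = 1/tan(θ)
Ricci tensor (R_{ij} = R^k_{ikj}): R_{θθ} = 1, R_{θφ} = 0, R_{φφ} = sin(θ)^2
Inverse metric: g^{θθ} = 1/a^2, g^{φφ} = 1/(a^2*sin(θ)^2)
R = g^{ij} R_{ij} = (1/a^2)(1) + (1/(a^2*sin(θ)^2))(sin(θ)^2) = 2/a^2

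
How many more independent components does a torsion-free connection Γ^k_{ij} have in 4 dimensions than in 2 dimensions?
Independent components in n dimensions: n × n(n+1)/2 = n^2(n+1)/2.
4D: 4 × 10 = 40
2D: 2 × 3 = 6
Difference = 40 - 6 = 34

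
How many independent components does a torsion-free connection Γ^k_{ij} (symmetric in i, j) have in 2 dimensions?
Γ^k_{ij} has n choices for the upper index and n(n+1)/2 independent symmetric lower index pairs.
Total = 2 × 2×3/2 = 2 × 3 = 6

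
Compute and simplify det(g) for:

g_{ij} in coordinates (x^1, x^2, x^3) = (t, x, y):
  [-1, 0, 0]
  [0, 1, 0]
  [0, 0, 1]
Diagonal metric: det(g) = g_{11}·g_{22}·g_{33}
= (-1)·(1)·(1)
det(g) = -1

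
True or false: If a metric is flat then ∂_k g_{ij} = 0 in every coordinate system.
Flatness means R^i_{jkl} = 0; the components can still vary, e.g. the flat plane in polar coordinates has g_{θθ} = r^2.
False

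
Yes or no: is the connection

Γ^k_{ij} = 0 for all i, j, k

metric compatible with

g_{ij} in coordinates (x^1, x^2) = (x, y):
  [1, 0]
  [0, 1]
Using ∇_k g_{ij} = ∂_k g_{ij} - Γ^m_{ki} g_{mj} - Γ^m_{kj} g_{im}:
e.g. ∇_x g_{xy} = (0) - (0) - (0) = 0
Every component ∇_k g_{ij} vanishes: the connection is metric compatible.
Yes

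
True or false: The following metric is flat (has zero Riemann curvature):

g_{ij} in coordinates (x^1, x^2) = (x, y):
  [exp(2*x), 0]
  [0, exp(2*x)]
Non-zero Christoffel symbols:
Γ^x_{x x} = 1
Γ^x_{y y} = -1
Γ^y_{x y} = 1
Ricci tensor: R_{xx} = 0, R_{xy} = 0, R_{yy} = 0
All R_{ij} vanish; in 2 dimensions the Riemann tensor is fully determined by the Ricci tensor, so R^i_{jkl} = 0: the metric is flat (curvilinear coordinates on flat space).
True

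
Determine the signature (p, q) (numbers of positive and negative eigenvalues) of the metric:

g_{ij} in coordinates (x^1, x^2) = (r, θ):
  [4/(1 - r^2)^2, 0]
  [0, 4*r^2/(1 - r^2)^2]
The metric is diagonal, so its eigenvalues are the diagonal entries: 4/(1 - r^2)^2, 4*r^2/(1 - r^2)^2 (at a generic point, where coordinate-dependent entries are positive).
2 positive, 0 negative.
(2, 0) - Riemannian (positive definite)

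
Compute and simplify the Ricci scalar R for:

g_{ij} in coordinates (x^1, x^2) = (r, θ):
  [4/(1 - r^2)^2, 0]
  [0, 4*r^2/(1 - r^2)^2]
Non-zero Christoffel symbols (Γ^k_{ij} = Γ^k_{ji}):
Γ^r_{r r} = 2*r/(1 - r^2)
Γ^r_{θ θ} = (r^3 + r)/(r^2 - 1)
Γ^θ_{r θ} = (-r^2 - 1)/(r^3 - r)
Ricci tensor (R_{ij} = R^k_{ikj}): R_{rr} = -4/(r^2 - 1)^2, R_{rθ} = 0, R_{θθ} = -4*r^2/(r^2 - 1)^2
Inverse metric: g^{rr} = (1 - r^2)^2/4, g^{θθ} = (1 - r^2)^2/(4*r^2)
R = g^{ij} R_{ij} = ((1 - r^2)^2/4)(-4/(r^2 - 1)^2) + ((1 - r^2)^2/(4*r^2))(-4*r^2/(r^2 - 1)^2) = -2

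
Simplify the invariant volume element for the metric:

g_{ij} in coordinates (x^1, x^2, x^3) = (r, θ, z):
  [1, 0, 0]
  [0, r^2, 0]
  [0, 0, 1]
det(g) = r^2
√|det(g)| = r
Volume element: dV = r dr dθ dz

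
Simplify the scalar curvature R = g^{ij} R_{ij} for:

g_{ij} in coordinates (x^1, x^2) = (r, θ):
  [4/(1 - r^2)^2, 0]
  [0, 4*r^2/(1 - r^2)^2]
Non-zero Christoffel symbols (Γ^k_{ij} = Γ^k_{ji}):
Γ^r_{r r} = 2*r/(1 - r^2)
Γ^r_{θ θ} = (r^3 + r)/(r^2 - 1)
Γ^θ_{r θ} = (-r^2 - 1)/(r^3 - r)
Ricci tensor (R_{ij} = R^k_{ikj}): R_{rr} = -4/(r^2 - 1)^2, R_{rθ} = 0, R_{θθ} = -4*r^2/(r^2 - 1)^2
Inverse metric: g^{rr} = (1 - r^2)^2/4, g^{θθ} = (1 - r^2)^2/(4*r^2)
R = g^{ij} R_{ij} = ((1 - r^2)^2/4)(-4/(r^2 - 1)^2) + ((1 - r^2)^2/(4*r^2))(-4*r^2/(r^2 - 1)^2) = -2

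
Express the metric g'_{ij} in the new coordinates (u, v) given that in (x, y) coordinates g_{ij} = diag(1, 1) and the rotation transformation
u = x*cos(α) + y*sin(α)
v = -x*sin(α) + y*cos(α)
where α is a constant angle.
Invert the transformation: x = u*cos(α) - v*sin(α), y = u*sin(α) + v*cos(α)
g'_{ij} = (∂x^k/∂x'^i)(∂x^l/∂x'^j) g_{kl}; with g_{kl} = δ_{kl} this is Σ_k (∂x^k/∂x'^i)(∂x^k/∂x'^j).
Jacobian: ∂x/∂u = cos(α), ∂x/∂v = -sin(α), ∂y/∂u = sin(α), ∂y/∂v = cos(α)
g'_{uu} = (cos(α))(cos(α)) + (sin(α))(sin(α)) = 1
g'_{uv} = (cos(α))(-sin(α)) + (sin(α))(cos(α)) = 0
g'_{vv} = (-sin(α))(-sin(α)) + (cos(α))(cos(α)) = 1
g'_{ij} = diag(1, 1)
The Euclidean metric is invariant under rotations.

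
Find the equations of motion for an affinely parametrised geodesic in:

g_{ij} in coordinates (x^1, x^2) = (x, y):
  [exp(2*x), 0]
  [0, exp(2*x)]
Geodesic equation: d^2x^k/dλ^2 + Γ^k_{ij} (dx^i/dλ)(dx^j/dλ) = 0.
Non-zero Christoffel symbols:
Γ^x_{x x} = 1
Γ^x_{y y} = -1
Γ^y_{x y} = 1
Substituting (the symmetric pair Γ^k_{ij}, Γ^k_{ji} combines into a factor 2):
d^2x/dλ^2 + (dx/dλ)^2 - (dy/dλ)^2 = 0
d^2y/dλ^2 + 2 (dx/dλ)(dy/dλ) = 0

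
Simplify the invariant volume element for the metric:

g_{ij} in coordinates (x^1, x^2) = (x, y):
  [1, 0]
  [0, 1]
det(g) = 1
√|det(g)| = 1
Volume element: dV = 1 dx dy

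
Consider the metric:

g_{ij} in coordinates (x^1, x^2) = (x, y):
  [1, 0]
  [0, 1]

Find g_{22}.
With x^1 = x, x^2 = y, g_{22} = g_{yy} is the row-2, column-2 entry of the matrix.
g_{22} = 1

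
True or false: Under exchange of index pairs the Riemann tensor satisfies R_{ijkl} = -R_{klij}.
The pair-exchange symmetry has a plus sign: R_{ijkl} = +R_{klij}.
False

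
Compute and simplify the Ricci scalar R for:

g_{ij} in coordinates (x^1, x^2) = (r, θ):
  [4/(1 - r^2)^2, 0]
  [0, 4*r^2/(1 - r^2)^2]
Non-zero Christoffel symbols (Γ^k_{ij} = Γ^k_{ji}):
Γ^r_{r r} = 2*r/(1 - r^2)
Γ^r_{θ θ} = (r^3 + r)/(r^2 - 1)
Γ^θ_{r θ} = (-r^2 - 1)/(r^3 - r)
Ricci tensor (R_{ij} = R^k_{ikj}): R_{rr} = -4/(r^2 - 1)^2, R_{rθ} = 0, R_{θθ} = -4*r^2/(r^2 - 1)^2
Inverse metric: g^{rr} = (1 - r^2)^2/4, g^{θθ} = (1 - r^2)^2/(4*r^2)
R = g^{ij} R_{ij} = ((1 - r^2)^2/4)(-4/(r^2 - 1)^2) + ((1 - r^2)^2/(4*r^2))(-4*r^2/(r^2 - 1)^2) = -2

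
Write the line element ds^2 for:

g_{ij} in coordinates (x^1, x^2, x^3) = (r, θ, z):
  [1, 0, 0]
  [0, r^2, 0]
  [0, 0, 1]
ds^2 = g_{ij} dx^i dx^j; only the non-zero components contribute.
ds^2 = dr^2 + r^2 dθ^2 + dz^2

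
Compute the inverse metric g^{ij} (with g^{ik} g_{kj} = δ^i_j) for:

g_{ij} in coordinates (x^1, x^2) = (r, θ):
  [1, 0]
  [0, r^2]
The metric is diagonal, so g^{ij} is diagonal with entries 1/g_{ii}: diag(1, 1/(r^2)).
g^{ij}:
  [1, 0]
  [0, 1/r^2]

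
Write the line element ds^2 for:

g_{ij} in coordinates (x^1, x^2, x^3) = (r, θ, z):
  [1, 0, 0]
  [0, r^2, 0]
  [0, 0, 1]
ds^2 = g_{ij} dx^i dx^j; only the non-zero components contribute.
ds^2 = dr^2 + r^2 dθ^2 + dz^2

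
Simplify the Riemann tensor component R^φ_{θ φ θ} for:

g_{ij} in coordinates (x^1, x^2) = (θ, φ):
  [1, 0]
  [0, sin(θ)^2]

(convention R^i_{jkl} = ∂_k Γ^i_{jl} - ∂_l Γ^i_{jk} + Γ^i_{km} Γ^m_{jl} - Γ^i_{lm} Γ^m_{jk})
Non-zero Christoffel symbols (Γ^k_{ij} = Γ^k_{ji}):
Γ^θ_{φ φ} = -sin(2*θ)/2
Γ^φ_{θ φ} = 1/tan(θ)
R^φ_{θ φ θ} = ∂_φ Γ^φ_{θ θ} - ∂_θ Γ^φ_{θ φ} + Γ^φ_{φ m} Γ^m_{θ θ} - Γ^φ_{θ m} Γ^m_{θ φ}
  = (0) - (-1/sin(θ)^2) + (0) - (1/tan(θ)^2) = 1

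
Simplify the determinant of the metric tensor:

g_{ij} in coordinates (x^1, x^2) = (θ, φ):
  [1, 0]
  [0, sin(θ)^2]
For a 2×2 metric: det(g) = g_{11}·g_{22} - g_{12}·g_{21}
= (1)·(sin(θ)^2) - (0)·(0)
= sin(θ)^2 - 0
det(g) = sin(θ)^2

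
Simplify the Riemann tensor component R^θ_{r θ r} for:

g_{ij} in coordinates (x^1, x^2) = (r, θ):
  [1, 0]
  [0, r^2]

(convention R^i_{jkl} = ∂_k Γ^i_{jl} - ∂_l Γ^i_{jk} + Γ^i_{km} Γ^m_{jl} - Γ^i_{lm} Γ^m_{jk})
Non-zero Christoffel symbols (Γ^k_{ij} = Γ^k_{ji}):
Γ^r_{θ θ} = -r
Γ^θ_{r θ} = 1/r
R^θ_{r θ r} = ∂_θ Γ^θ_{r r} - ∂_r Γ^θ_{r θ} + Γ^θ_{θ m} Γ^m_{r r} - Γ^θ_{r m} Γ^m_{r θ}
  = (0) - (-1/r^2) + (0) - (1/r^2) = 0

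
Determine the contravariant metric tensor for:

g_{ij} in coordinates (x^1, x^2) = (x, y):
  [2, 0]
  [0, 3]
The metric is diagonal, so g^{ij} is diagonal with entries 1/g_{ii}: diag(1/2, 1/3).
g^{ij}:
  [1/2, 0]
  [0, 1/3]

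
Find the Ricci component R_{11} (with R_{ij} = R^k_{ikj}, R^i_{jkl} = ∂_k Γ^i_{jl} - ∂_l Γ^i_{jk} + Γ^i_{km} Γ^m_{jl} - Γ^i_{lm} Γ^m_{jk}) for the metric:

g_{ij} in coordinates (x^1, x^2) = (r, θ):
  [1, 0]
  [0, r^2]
Non-zero Christoffel symbols (Γ^k_{ij} = Γ^k_{ji}):
Γ^r_{θ θ} = -r
Γ^θ_{r θ} = 1/r
R^r_{r r r} = 0 (a repeated index in an antisymmetric pair)
R^θ_{r θ r} = ∂_θ Γ^θ_{r r} - ∂_r Γ^θ_{r θ} + Γ^θ_{θ m} Γ^m_{r r} - Γ^θ_{r m} Γ^m_{r θ}
  = (0) - (-1/r^2) + (0) - (1/r^2) = 0
R_{rr} = R^r_{r r r} + R^θ_{r θ r} = (0) + (0) = 0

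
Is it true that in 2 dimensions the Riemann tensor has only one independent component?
The number of independent components is n^2(n^2-1)/12 = 4·3/12 = 1 for n = 2 (e.g. R_{1212}).
Yes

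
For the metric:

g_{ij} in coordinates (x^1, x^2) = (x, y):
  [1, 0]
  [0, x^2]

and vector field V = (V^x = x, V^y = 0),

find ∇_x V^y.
Non-zero Christoffel symbols:
Γ^x_{y y} = -x
Γ^y_{x y} = 1/x
∇_x V^y = ∂_x V^y + Γ^y_{x j} V^j
  = (0) + (0)(x) + (1/x)(0)
  = 0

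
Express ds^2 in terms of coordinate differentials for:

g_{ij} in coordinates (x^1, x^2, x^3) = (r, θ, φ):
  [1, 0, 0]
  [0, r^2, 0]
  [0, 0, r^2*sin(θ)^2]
ds^2 = g_{ij} dx^i dx^j; only the non-zero components contribute.
ds^2 = dr^2 + r^2 dθ^2 + r^2*sin(θ)^2 dφ^2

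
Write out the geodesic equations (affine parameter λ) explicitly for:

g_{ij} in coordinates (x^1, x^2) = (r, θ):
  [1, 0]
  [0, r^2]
Geodesic equation: d^2x^k/dλ^2 + Γ^k_{ij} (dx^i/dλ)(dx^j/dλ) = 0.
Non-zero Christoffel symbols:
Γ^r_{θ θ} = -r
Γ^θ_{r θ} = 1/r
Substituting (the symmetric pair Γ^k_{ij}, Γ^k_{ji} combines into a factor 2):
d^2r/dλ^2 - r (dθ/dλ)^2 = 0
d^2θ/dλ^2 + (2/r) (dr/dλ)(dθ/dλ) = 0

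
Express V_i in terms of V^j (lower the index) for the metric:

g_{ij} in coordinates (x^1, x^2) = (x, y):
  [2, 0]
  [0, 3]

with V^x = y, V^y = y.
V_i = g_{ij} V^j:
V_x = (2)(y) + (0)(y) = 2*y
V_y = (0)(y) + (3)(y) = 3*y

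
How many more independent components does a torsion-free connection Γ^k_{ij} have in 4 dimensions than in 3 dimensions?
Independent components in n dimensions: n × n(n+1)/2 = n^2(n+1)/2.
4D: 4 × 10 = 40
3D: 3 × 6 = 18
Difference = 40 - 18 = 22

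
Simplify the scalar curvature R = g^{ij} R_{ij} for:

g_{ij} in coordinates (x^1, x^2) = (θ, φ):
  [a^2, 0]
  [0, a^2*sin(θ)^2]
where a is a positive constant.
Non-zero Christoffel symbols (Γ^k_{ij} = Γ^k_{ji}):
Γ^θ_{φ φ} = -sin(2*θ)/2
Γ^φ_{θ φ} = 1/tan(θ)
Ricci tensor (R_{ij} = R^k_{ikj}): R_{θθ} = 1, R_{θφ} = 0, R_{φφ} = sin(θ)^2
Inverse metric: g^{θθ} = 1/a^2, g^{φφ} = 1/(a^2*sin(θ)^2)
R = g^{ij} R_{ij} = (1/a^2)(1) + (1/(a^2*sin(θ)^2))(sin(θ)^2) = 2/a^2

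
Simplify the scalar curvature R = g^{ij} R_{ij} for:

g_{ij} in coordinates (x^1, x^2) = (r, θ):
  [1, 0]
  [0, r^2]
Non-zero Christoffel symbols (Γ^k_{ij} = Γ^k_{ji}):
Γ^r_{θ θ} = -r
Γ^θ_{r θ} = 1/r
Ricci tensor (R_{ij} = R^k_{ikj}): R_{rr} = 0, R_{rθ} = 0, R_{θθ} = 0
Inverse metric: g^{rr} = 1, g^{θθ} = 1/r^2
R = g^{ij} R_{ij} = (1)(0) + (1/r^2)(0) = 0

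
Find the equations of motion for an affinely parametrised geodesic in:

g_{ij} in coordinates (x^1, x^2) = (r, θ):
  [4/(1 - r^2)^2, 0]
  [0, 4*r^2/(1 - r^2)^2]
Geodesic equation: d^2x^k/dλ^2 + Γ^k_{ij} (dx^i/dλ)(dx^j/dλ) = 0.
Non-zero Christoffel symbols:
Γ^r_{r r} = 2*r/(1 - r^2)
Γ^r_{θ θ} = (r^3 + r)/(r^2 - 1)
Γ^θ_{r θ} = (-r^2 - 1)/(r^3 - r)
Substituting (the symmetric pair Γ^k_{ij}, Γ^k_{ji} combines into a factor 2):
d^2r/dλ^2 + (2*r/(1 - r^2)) (dr/dλ)^2 + ((r^3 + r)/(r^2 - 1)) (dθ/dλ)^2 = 0
d^2θ/dλ^2 + ((-2*r^2 - 2)/(r^3 - r)) (dr/dλ)(dθ/dλ) = 0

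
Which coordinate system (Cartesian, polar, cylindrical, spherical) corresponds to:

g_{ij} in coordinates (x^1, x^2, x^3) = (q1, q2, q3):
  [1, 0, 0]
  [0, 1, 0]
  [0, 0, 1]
All components are constant and the metric is the identity, i.e. orthonormal rectilinear coordinates.
Cartesian (3D) coordinates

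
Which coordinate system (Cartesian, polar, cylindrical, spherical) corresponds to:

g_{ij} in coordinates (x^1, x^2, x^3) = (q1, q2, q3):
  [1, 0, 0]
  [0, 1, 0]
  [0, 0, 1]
All components are constant and the metric is the identity, i.e. orthonormal rectilinear coordinates.
Cartesian (3D) coordinates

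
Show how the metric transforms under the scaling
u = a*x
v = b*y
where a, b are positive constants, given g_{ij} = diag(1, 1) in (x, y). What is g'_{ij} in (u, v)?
Invert the transformation: x = u/a, y = v/b
g'_{ij} = (∂x^k/∂x'^i)(∂x^l/∂x'^j) g_{kl}; with g_{kl} = δ_{kl} this is Σ_k (∂x^k/∂x'^i)(∂x^k/∂x'^j).
Jacobian: ∂x/∂u = 1/a, ∂x/∂v = 0, ∂y/∂u = 0, ∂y/∂v = 1/b
g'_{uu} = (1/a)(1/a) + (0)(0) = 1/a^2
g'_{uv} = (1/a)(0) + (0)(1/b) = 0
g'_{vv} = (0)(0) + (1/b)(1/b) = 1/b^2
g'_{ij} = diag(1/a^2, 1/b^2)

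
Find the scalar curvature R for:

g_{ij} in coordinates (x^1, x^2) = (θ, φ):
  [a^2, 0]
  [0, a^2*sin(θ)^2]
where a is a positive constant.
Non-zero Christoffel symbols (Γ^k_{ij} = Γ^k_{ji}):
Γ^θ_{φ φ} = -sin(2*θ)/2
Γ^φ_{θ φ} = 1/tan(θ)
Ricci tensor (R_{ij} = R^k_{ikj}): R_{θθ} = 1, R_{θφ} = 0, R_{φφ} = sin(θ)^2
Inverse metric: g^{θθ} = 1/a^2, g^{φφ} = 1/(a^2*sin(θ)^2)
R = g^{ij} R_{ij} = (1/a^2)(1) + (1/(a^2*sin(θ)^2))(sin(θ)^2) = 2/a^2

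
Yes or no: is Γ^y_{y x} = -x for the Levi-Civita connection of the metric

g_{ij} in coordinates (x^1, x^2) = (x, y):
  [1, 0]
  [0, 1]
Γ^y_{y x} = (1/2) g^{yy} (∂_y g_{yx} + ∂_x g_{yy} - ∂_y g_{yx}) = (1/2)(1)((0) + (0) - (0)) = 0
This differs from the proposed value -x.
No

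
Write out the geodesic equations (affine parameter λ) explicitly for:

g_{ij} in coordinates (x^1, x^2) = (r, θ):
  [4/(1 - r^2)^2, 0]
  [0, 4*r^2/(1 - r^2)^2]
Geodesic equation: d^2x^k/dλ^2 + Γ^k_{ij} (dx^i/dλ)(dx^j/dλ) = 0.
Non-zero Christoffel symbols:
Γ^r_{r r} = 2*r/(1 - r^2)
Γ^r_{θ θ} = (r^3 + r)/(r^2 - 1)
Γ^θ_{r θ} = (-r^2 - 1)/(r^3 - r)
Substituting (the symmetric pair Γ^k_{ij}, Γ^k_{ji} combines into a factor 2):
d^2r/dλ^2 + (2*r/(1 - r^2)) (dr/dλ)^2 + ((r^3 + r)/(r^2 - 1)) (dθ/dλ)^2 = 0
d^2θ/dλ^2 + ((-2*r^2 - 2)/(r^3 - r)) (dr/dλ)(dθ/dλ) = 0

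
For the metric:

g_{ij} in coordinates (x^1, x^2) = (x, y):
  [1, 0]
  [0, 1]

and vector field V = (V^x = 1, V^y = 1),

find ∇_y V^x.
All Christoffel symbols are zero.
∇_y V^x = ∂_y V^x + Γ^x_{y j} V^j
  = (0) + (0)(1) + (0)(1)
  = 0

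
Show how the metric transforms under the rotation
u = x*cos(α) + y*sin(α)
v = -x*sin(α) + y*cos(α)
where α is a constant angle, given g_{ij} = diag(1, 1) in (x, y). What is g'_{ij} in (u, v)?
Invert the transformation: x = u*cos(α) - v*sin(α), y = u*sin(α) + v*cos(α)
g'_{ij} = (∂x^k/∂x'^i)(∂x^l/∂x'^j) g_{kl}; with g_{kl} = δ_{kl} this is Σ_k (∂x^k/∂x'^i)(∂x^k/∂x'^j).
Jacobian: ∂x/∂u = cos(α), ∂x/∂v = -sin(α), ∂y/∂u = sin(α), ∂y/∂v = cos(α)
g'_{uu} = (cos(α))(cos(α)) + (sin(α))(sin(α)) = 1
g'_{uv} = (cos(α))(-sin(α)) + (sin(α))(cos(α)) = 0
g'_{vv} = (-sin(α))(-sin(α)) + (cos(α))(cos(α)) = 1
g'_{ij} = diag(1, 1)
The Euclidean metric is invariant under rotations.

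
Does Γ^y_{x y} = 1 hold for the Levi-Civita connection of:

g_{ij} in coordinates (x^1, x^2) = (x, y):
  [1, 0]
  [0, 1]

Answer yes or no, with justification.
Γ^y_{x y} = (1/2) g^{yy} (∂_x g_{yy} + ∂_y g_{yx} - ∂_y g_{xy}) = (1/2)(1)((0) + (0) - (0)) = 0
This differs from the proposed value 1.
No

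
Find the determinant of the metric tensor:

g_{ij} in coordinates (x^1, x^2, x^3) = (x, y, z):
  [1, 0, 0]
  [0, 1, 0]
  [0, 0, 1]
Diagonal metric: det(g) = g_{11}·g_{22}·g_{33}
= (1)·(1)·(1)
det(g) = 1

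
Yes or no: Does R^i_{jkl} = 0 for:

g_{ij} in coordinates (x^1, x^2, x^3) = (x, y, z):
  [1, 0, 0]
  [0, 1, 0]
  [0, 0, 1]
All metric components are constant, so every Christoffel symbol vanishes and R^i_{jkl} = 0.
Yes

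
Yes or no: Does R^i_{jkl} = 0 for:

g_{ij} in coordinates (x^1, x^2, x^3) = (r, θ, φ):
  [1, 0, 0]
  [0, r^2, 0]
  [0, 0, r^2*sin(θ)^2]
Non-zero Christoffel symbols:
Γ^r_{θ θ} = -r
Γ^r_{φ φ} = -r*sin(θ)^2
Γ^θ_{r θ} = 1/r
Γ^θ_{φ φ} = -sin(2*θ)/2
Γ^φ_{r φ} = 1/r
Γ^φ_{θ φ} = 1/tan(θ)
Ricci tensor: R_{rr} = 0, R_{rθ} = 0, R_{rφ} = 0, R_{θθ} = 0, R_{θφ} = 0, R_{φφ} = 0
All R_{ij} vanish; in 3 dimensions the Riemann tensor is fully determined by the Ricci tensor, so R^i_{jkl} = 0: the metric is flat (curvilinear coordinates on flat space).
Yes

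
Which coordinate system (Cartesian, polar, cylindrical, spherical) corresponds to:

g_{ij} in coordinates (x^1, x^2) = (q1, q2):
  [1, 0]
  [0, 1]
All components are constant and the metric is the identity, i.e. orthonormal rectilinear coordinates.
Cartesian (2D) coordinates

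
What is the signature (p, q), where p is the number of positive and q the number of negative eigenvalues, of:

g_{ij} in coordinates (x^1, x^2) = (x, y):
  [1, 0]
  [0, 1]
The metric is diagonal, so its eigenvalues are the diagonal entries: 1, 1 (at a generic point, where coordinate-dependent entries are positive).
2 positive, 0 negative.
(2, 0) - Riemannian (positive definite)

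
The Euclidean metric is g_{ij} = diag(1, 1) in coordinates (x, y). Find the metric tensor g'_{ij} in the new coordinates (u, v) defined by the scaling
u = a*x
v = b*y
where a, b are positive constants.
Invert the transformation: x = u/a, y = v/b
g'_{ij} = (∂x^k/∂x'^i)(∂x^l/∂x'^j) g_{kl}; with g_{kl} = δ_{kl} this is Σ_k (∂x^k/∂x'^i)(∂x^k/∂x'^j).
Jacobian: ∂x/∂u = 1/a, ∂x/∂v = 0, ∂y/∂u = 0, ∂y/∂v = 1/b
g'_{uu} = (1/a)(1/a) + (0)(0) = 1/a^2
g'_{uv} = (1/a)(0) + (0)(1/b) = 0
g'_{vv} = (0)(0) + (1/b)(1/b) = 1/b^2
g'_{ij} = diag(1/a^2, 1/b^2)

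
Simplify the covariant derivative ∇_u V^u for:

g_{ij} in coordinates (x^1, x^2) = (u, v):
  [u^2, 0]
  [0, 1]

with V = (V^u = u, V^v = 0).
Non-zero Christoffel symbols:
Γ^u_{u u} = 1/u
∇_u V^u = ∂_u V^u + Γ^u_{u j} V^j
  = (1) + (1/u)(u) + (0)(0)
  = 2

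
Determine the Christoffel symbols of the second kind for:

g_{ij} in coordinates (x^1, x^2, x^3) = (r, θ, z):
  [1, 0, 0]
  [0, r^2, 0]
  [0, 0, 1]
Using Γ^k_{ij} = (1/2) g^{km} (∂_i g_{mj} + ∂_j g_{mi} - ∂_m g_{ij}); the metric is diagonal, so only the m = k term contributes.
Non-zero symbols (using the symmetry Γ^k_{ij} = Γ^k_{ji}):
Γ^r_{θ θ} = (1/2) g^{rr} (∂_θ g_{rθ} + ∂_θ g_{rθ} - ∂_r g_{θθ}) = (1/2)(1)((0) + (0) - (2*r)) = -r
Γ^θ_{r θ} = (1/2) g^{θθ} (∂_r g_{θθ} + ∂_θ g_{θr} - ∂_θ g_{rθ}) = (1/2)(1/r^2)((2*r) + (0) - (0)) = 1/r
All other Christoffel symbols are zero.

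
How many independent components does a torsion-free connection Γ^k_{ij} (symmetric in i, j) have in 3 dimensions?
Γ^k_{ij} has n choices for the upper index and n(n+1)/2 independent symmetric lower index pairs.
Total = 3 × 3×4/2 = 3 × 6 = 18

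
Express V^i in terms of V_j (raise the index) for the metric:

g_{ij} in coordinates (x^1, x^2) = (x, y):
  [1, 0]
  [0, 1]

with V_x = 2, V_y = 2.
Inverse metric (diagonal): g^{xx} = 1, g^{yy} = 1
V^i = g^{ij} V_j:
V^x = (1)(2) + (0)(2) = 2
V^y = (0)(2) + (1)(2) = 2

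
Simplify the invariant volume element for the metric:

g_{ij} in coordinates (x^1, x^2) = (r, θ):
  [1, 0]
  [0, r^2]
det(g) = r^2
√|det(g)| = r
Volume element: dV = r dr dθ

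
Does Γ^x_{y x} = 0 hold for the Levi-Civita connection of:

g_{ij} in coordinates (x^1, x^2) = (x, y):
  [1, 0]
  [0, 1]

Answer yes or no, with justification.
Γ^x_{y x} = (1/2) g^{xx} (∂_y g_{xx} + ∂_x g_{xy} - ∂_x g_{yx}) = (1/2)(1)((0) + (0) - (0)) = 0
This equals the proposed value 0.
Yes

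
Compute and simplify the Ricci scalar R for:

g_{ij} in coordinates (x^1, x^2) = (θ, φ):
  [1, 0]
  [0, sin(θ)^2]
Non-zero Christoffel symbols (Γ^k_{ij} = Γ^k_{ji}):
Γ^θ_{φ φ} = -sin(2*θ)/2
Γ^φ_{θ φ} = 1/tan(θ)
Ricci tensor (R_{ij} = R^k_{ikj}): R_{θθ} = 1, R_{θφ} = 0, R_{φφ} = sin(θ)^2
Inverse metric: g^{θθ} = 1, g^{φφ} = 1/sin(θ)^2
R = g^{ij} R_{ij} = (1)(1) + (1/sin(θ)^2)(sin(θ)^2) = 2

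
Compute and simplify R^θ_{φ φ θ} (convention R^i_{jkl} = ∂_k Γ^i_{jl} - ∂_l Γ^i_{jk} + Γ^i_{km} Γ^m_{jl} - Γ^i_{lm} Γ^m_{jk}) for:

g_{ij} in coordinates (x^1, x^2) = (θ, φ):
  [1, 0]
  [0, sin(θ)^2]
Non-zero Christoffel symbols (Γ^k_{ij} = Γ^k_{ji}):
Γ^θ_{φ φ} = -sin(2*θ)/2
Γ^φ_{θ φ} = 1/tan(θ)
R^θ_{φ φ θ} = ∂_φ Γ^θ_{φ θ} - ∂_θ Γ^θ_{φ φ} + Γ^θ_{φ m} Γ^m_{φ θ} - Γ^θ_{θ m} Γ^m_{φ φ}
  = (0) - (-cos(2*θ)) + (-cos(θ)^2) - (0) = -sin(θ)^2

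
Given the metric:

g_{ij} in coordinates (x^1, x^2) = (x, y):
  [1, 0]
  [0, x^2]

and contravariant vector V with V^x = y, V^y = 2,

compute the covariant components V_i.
V_i = g_{ij} V^j:
V_x = (1)(y) + (0)(2) = y
V_y = (0)(y) + (x^2)(2) = 2*x^2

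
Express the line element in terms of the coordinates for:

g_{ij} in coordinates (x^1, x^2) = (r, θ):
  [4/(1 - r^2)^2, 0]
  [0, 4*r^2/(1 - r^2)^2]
ds^2 = g_{ij} dx^i dx^j; only the non-zero components contribute.
ds^2 = (4/(1 - r^2)^2) dr^2 + (4*r^2/(1 - r^2)^2) dθ^2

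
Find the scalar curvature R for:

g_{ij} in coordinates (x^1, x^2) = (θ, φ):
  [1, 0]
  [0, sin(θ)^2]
Non-zero Christoffel symbols (Γ^k_{ij} = Γ^k_{ji}):
Γ^θ_{φ φ} = -sin(2*θ)/2
Γ^φ_{θ φ} = 1/tan(θ)
Ricci tensor (R_{ij} = R^k_{ikj}): R_{θθ} = 1, R_{θφ} = 0, R_{φφ} = sin(θ)^2
Inverse metric: g^{θθ} = 1, g^{φφ} = 1/sin(θ)^2
R = g^{ij} R_{ij} = (1)(1) + (1/sin(θ)^2)(sin(θ)^2) = 2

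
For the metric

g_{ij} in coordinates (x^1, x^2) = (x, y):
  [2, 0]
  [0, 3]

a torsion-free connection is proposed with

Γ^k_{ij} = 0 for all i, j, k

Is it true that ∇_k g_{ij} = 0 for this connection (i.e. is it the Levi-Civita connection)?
Using ∇_k g_{ij} = ∂_k g_{ij} - Γ^m_{ki} g_{mj} - Γ^m_{kj} g_{im}:
e.g. ∇_y g_{yy} = (0) - (0) - (0) = 0
Every component ∇_k g_{ij} vanishes: the connection is metric compatible.
Yes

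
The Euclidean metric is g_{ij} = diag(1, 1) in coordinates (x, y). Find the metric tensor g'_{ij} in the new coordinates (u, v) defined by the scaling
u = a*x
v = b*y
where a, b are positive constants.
Invert the transformation: x = u/a, y = v/b
g'_{ij} = (∂x^k/∂x'^i)(∂x^l/∂x'^j) g_{kl}; with g_{kl} = δ_{kl} this is Σ_k (∂x^k/∂x'^i)(∂x^k/∂x'^j).
Jacobian: ∂x/∂u = 1/a, ∂x/∂v = 0, ∂y/∂u = 0, ∂y/∂v = 1/b
g'_{uu} = (1/a)(1/a) + (0)(0) = 1/a^2
g'_{uv} = (1/a)(0) + (0)(1/b) = 0
g'_{vv} = (0)(0) + (1/b)(1/b) = 1/b^2
g'_{ij} = diag(1/a^2, 1/b^2)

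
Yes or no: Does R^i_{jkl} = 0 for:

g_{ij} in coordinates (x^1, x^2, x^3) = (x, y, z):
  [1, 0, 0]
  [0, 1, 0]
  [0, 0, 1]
All metric components are constant, so every Christoffel symbol vanishes and R^i_{jkl} = 0.
Yes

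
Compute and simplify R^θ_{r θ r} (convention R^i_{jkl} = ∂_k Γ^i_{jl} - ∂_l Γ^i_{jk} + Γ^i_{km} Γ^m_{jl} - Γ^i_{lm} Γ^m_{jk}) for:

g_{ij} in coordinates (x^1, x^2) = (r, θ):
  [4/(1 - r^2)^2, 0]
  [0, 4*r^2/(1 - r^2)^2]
Non-zero Christoffel symbols (Γ^k_{ij} = Γ^k_{ji}):
Γ^r_{r r} = 2*r/(1 - r^2)
Γ^r_{θ θ} = (r^3 + r)/(r^2 - 1)
Γ^θ_{r θ} = (-r^2 - 1)/(r^3 - r)
R^θ_{r θ r} = ∂_θ Γ^θ_{r r} - ∂_r Γ^θ_{r θ} + Γ^θ_{θ m} Γ^m_{r r} - Γ^θ_{r m} Γ^m_{r θ}
  = (0) - ((r^4 + 4*r^2 - 1)/(r^3 - r)^2) + (2*(r^2 + 1)/(r^2 - 1)^2) - ((r^2 + 1)^2/(r^3 - r)^2) = -4/(r^2 - 1)^2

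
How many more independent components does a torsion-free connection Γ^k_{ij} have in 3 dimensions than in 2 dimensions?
Independent components in n dimensions: n × n(n+1)/2 = n^2(n+1)/2.
3D: 3 × 6 = 18
2D: 2 × 3 = 6
Difference = 18 - 6 = 12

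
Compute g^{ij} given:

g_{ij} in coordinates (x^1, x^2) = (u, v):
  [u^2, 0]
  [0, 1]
The metric is diagonal, so g^{ij} is diagonal with entries 1/g_{ii}: diag(1/(u^2), 1).
g^{ij}:
  [1/u^2, 0]
  [0, 1]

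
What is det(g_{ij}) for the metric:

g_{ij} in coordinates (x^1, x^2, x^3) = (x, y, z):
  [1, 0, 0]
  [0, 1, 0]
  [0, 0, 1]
Diagonal metric: det(g) = g_{11}·g_{22}·g_{33}
= (1)·(1)·(1)
det(g) = 1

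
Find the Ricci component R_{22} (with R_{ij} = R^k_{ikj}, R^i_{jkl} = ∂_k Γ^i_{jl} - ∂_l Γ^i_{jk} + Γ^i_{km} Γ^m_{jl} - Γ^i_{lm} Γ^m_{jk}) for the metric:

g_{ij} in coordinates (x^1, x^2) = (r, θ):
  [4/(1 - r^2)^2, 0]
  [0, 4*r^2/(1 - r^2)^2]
Non-zero Christoffel symbols (Γ^k_{ij} = Γ^k_{ji}):
Γ^r_{r r} = 2*r/(1 - r^2)
Γ^r_{θ θ} = (r^3 + r)/(r^2 - 1)
Γ^θ_{r θ} = (-r^2 - 1)/(r^3 - r)
R^r_{θ r θ} = ∂_r Γ^r_{θ θ} - ∂_θ Γ^r_{θ r} + Γ^r_{r m} Γ^m_{θ θ} - Γ^r_{θ m} Γ^m_{θ r}
  = ((r^4 - 4*r^2 - 1)/(r^2 - 1)^2) - (0) + (-2*r^2*(r^2 + 1)/(r^2 - 1)^2) - (-(r^2 + 1)^2/(r^2 - 1)^2) = -4*r^2/(r^2 - 1)^2
R^θ_{θ θ θ} = 0 (a repeated index in an antisymmetric pair)
R_{θθ} = R^r_{θ r θ} + R^θ_{θ θ θ} = (-4*r^2/(r^2 - 1)^2) + (0) = -4*r^2/(r^2 - 1)^2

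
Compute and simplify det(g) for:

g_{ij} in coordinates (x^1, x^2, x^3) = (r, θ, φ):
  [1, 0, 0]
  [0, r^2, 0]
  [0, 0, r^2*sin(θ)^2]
Diagonal metric: det(g) = g_{11}·g_{22}·g_{33}
= (1)·(r^2)·(r^2*sin(θ)^2)
det(g) = r^4*sin(θ)^2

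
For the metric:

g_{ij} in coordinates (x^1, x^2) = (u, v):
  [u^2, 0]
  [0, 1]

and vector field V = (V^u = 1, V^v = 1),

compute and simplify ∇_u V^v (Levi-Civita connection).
Non-zero Christoffel symbols:
Γ^u_{u u} = 1/u
∇_u V^v = ∂_u V^v + Γ^v_{u j} V^j
  = (0) + (0)(1) + (0)(1)
  = 0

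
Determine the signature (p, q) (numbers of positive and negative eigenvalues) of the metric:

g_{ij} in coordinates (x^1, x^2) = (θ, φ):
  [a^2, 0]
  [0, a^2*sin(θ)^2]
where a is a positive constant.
The metric is diagonal, so its eigenvalues are the diagonal entries: a^2, a^2*sin(θ)^2 (at a generic point, where coordinate-dependent entries are positive).
2 positive, 0 negative.
(2, 0) - Riemannian (positive definite)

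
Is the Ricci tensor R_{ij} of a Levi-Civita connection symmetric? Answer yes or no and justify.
R_{ij} = R^k_{ikj}; the pair symmetry R_{kilj} = R_{ljki} gives R_{ij} = R_{ji}.
Yes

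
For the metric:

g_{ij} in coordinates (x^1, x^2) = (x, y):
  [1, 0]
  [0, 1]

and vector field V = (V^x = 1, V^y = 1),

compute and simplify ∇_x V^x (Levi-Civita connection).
All Christoffel symbols are zero.
∇_x V^x = ∂_x V^x + Γ^x_{x j} V^j
  = (0) + (0)(1) + (0)(1)
  = 0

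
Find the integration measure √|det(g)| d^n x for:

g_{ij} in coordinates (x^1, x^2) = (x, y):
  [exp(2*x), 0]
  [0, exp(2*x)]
det(g) = exp(4*x)
√|det(g)| = exp(2*x)
Volume element: dV = exp(2*x) dx dy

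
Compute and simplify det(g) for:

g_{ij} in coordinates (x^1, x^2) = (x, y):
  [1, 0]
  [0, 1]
For a 2×2 metric: det(g) = g_{11}·g_{22} - g_{12}·g_{21}
= (1)·(1) - (0)·(0)
= 1 - 0
det(g) = 1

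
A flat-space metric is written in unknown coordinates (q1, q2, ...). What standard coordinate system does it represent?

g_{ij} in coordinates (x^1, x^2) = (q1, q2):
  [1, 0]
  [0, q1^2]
The line element ds^2 = dq1^2 + q1^2 dq2^2 is dr^2 + r^2 dθ^2 with q1 = r, q2 = θ.
polar coordinates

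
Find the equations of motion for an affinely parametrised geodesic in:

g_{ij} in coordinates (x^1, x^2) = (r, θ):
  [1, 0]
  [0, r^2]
Geodesic equation: d^2x^k/dλ^2 + Γ^k_{ij} (dx^i/dλ)(dx^j/dλ) = 0.
Non-zero Christoffel symbols:
Γ^r_{θ θ} = -r
Γ^θ_{r θ} = 1/r
Substituting (the symmetric pair Γ^k_{ij}, Γ^k_{ji} combines into a factor 2):
d^2r/dλ^2 - r (dθ/dλ)^2 = 0
d^2θ/dλ^2 + (2/r) (dr/dλ)(dθ/dλ) = 0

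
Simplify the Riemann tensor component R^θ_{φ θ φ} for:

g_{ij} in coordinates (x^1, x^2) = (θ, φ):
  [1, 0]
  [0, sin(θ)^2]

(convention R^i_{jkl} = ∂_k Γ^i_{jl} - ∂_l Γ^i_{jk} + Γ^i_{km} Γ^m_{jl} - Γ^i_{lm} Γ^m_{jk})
Non-zero Christoffel symbols (Γ^k_{ij} = Γ^k_{ji}):
Γ^θ_{φ φ} = -sin(2*θ)/2
Γ^φ_{θ φ} = 1/tan(θ)
R^θ_{φ θ φ} = ∂_θ Γ^θ_{φ φ} - ∂_φ Γ^θ_{φ θ} + Γ^θ_{θ m} Γ^m_{φ φ} - Γ^θ_{φ m} Γ^m_{φ θ}
  = (-cos(2*θ)) - (0) + (0) - (-cos(θ)^2) = sin(θ)^2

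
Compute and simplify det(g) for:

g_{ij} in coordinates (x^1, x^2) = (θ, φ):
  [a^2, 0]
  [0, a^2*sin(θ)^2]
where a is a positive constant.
For a 2×2 metric: det(g) = g_{11}·g_{22} - g_{12}·g_{21}
= (a^2)·(a^2*sin(θ)^2) - (0)·(0)
= a^4*sin(θ)^2 - 0
det(g) = a^4*sin(θ)^2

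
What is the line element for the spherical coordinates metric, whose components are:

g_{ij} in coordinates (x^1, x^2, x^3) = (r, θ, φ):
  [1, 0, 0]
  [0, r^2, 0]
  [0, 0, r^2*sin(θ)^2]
ds^2 = g_{ij} dx^i dx^j; only the non-zero components contribute.
ds^2 = dr^2 + r^2 dθ^2 + r^2*sin(θ)^2 dφ^2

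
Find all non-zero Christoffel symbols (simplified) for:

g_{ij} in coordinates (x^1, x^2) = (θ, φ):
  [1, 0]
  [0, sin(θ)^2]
Using Γ^k_{ij} = (1/2) g^{km} (∂_i g_{mj} + ∂_j g_{mi} - ∂_m g_{ij}); the metric is diagonal, so only the m = k term contributes.
Non-zero symbols (using the symmetry Γ^k_{ij} = Γ^k_{ji}):
Γ^θ_{φ φ} = (1/2) g^{θθ} (∂_φ g_{θφ} + ∂_φ g_{θφ} - ∂_θ g_{φφ}) = (1/2)(1)((0) + (0) - (sin(2*θ))) = -sin(2*θ)/2
Γ^φ_{θ φ} = (1/2) g^{φφ} (∂_θ g_{φφ} + ∂_φ g_{φθ} - ∂_φ g_{θφ}) = (1/2)(1/sin(θ)^2)((sin(2*θ)) + (0) - (0)) = 1/tan(θ)
All other Christoffel symbols are zero.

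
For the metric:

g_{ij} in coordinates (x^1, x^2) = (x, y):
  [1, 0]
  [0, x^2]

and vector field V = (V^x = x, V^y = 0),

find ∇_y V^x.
Non-zero Christoffel symbols:
Γ^x_{y y} = -x
Γ^y_{x y} = 1/x
∇_y V^x = ∂_y V^x + Γ^x_{y j} V^j
  = (0) + (0)(x) + (-x)(0)
  = 0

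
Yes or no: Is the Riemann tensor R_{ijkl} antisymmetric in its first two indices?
R_{ijkl} = -R_{jikl} (follows from metric compatibility).
Yes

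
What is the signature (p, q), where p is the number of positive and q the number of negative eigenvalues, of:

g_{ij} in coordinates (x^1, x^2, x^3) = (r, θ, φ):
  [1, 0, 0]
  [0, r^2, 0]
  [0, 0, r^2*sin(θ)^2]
The metric is diagonal, so its eigenvalues are the diagonal entries: 1, r^2, r^2*sin(θ)^2 (at a generic point, where coordinate-dependent entries are positive).
3 positive, 0 negative.
(3, 0) - Riemannian (positive definite)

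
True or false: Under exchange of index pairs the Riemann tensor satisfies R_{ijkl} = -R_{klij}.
The pair-exchange symmetry has a plus sign: R_{ijkl} = +R_{klij}.
False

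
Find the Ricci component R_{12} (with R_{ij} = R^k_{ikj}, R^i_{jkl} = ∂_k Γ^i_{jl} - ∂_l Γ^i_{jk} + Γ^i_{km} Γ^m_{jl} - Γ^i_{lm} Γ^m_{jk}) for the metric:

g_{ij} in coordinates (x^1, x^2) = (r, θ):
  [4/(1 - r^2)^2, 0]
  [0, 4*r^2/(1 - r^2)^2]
Non-zero Christoffel symbols (Γ^k_{ij} = Γ^k_{ji}):
Γ^r_{r r} = 2*r/(1 - r^2)
Γ^r_{θ θ} = (r^3 + r)/(r^2 - 1)
Γ^θ_{r θ} = (-r^2 - 1)/(r^3 - r)
R^r_{r r θ} = 0 (a repeated index in an antisymmetric pair)
R^θ_{r θ θ} = 0 (a repeated index in an antisymmetric pair)
R_{rθ} = R^r_{r r θ} + R^θ_{r θ θ} = (0) + (0) = 0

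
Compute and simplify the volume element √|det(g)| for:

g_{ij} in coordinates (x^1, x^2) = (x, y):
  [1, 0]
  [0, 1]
det(g) = 1
√|det(g)| = 1
Volume element: dV = 1 dx dy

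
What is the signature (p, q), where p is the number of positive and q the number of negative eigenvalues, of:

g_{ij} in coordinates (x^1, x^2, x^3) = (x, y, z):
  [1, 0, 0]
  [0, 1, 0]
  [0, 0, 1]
The metric is diagonal, so its eigenvalues are the diagonal entries: 1, 1, 1 (at a generic point, where coordinate-dependent entries are positive).
3 positive, 0 negative.
(3, 0) - Riemannian (positive definite)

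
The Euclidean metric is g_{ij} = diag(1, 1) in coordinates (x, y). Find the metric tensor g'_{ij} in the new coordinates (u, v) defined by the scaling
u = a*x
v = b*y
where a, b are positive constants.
Invert the transformation: x = u/a, y = v/b
g'_{ij} = (∂x^k/∂x'^i)(∂x^l/∂x'^j) g_{kl}; with g_{kl} = δ_{kl} this is Σ_k (∂x^k/∂x'^i)(∂x^k/∂x'^j).
Jacobian: ∂x/∂u = 1/a, ∂x/∂v = 0, ∂y/∂u = 0, ∂y/∂v = 1/b
g'_{uu} = (1/a)(1/a) + (0)(0) = 1/a^2
g'_{uv} = (1/a)(0) + (0)(1/b) = 0
g'_{vv} = (0)(0) + (1/b)(1/b) = 1/b^2
g'_{ij} = diag(1/a^2, 1/b^2)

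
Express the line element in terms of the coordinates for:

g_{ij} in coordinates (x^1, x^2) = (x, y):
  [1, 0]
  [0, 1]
ds^2 = g_{ij} dx^i dx^j; only the non-zero components contribute.
ds^2 = dx^2 + dy^2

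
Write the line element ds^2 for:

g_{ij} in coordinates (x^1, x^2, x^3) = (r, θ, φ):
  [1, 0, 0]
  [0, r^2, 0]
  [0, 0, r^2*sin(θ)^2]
ds^2 = g_{ij} dx^i dx^j; only the non-zero components contribute.
ds^2 = dr^2 + r^2 dθ^2 + r^2*sin(θ)^2 dφ^2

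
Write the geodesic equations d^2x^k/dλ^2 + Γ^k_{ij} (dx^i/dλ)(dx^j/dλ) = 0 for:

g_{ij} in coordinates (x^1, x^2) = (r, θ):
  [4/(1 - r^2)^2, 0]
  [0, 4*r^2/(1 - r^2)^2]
Geodesic equation: d^2x^k/dλ^2 + Γ^k_{ij} (dx^i/dλ)(dx^j/dλ) = 0.
Non-zero Christoffel symbols:
Γ^r_{r r} = 2*r/(1 - r^2)
Γ^r_{θ θ} = (r^3 + r)/(r^2 - 1)
Γ^θ_{r θ} = (-r^2 - 1)/(r^3 - r)
Substituting (the symmetric pair Γ^k_{ij}, Γ^k_{ji} combines into a factor 2):
d^2r/dλ^2 + (2*r/(1 - r^2)) (dr/dλ)^2 + ((r^3 + r)/(r^2 - 1)) (dθ/dλ)^2 = 0
d^2θ/dλ^2 + ((-2*r^2 - 2)/(r^3 - r)) (dr/dλ)(dθ/dλ) = 0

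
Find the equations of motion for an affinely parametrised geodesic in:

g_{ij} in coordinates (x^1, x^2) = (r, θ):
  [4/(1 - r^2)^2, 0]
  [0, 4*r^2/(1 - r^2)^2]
Geodesic equation: d^2x^k/dλ^2 + Γ^k_{ij} (dx^i/dλ)(dx^j/dλ) = 0.
Non-zero Christoffel symbols:
Γ^r_{r r} = 2*r/(1 - r^2)
Γ^r_{θ θ} = (r^3 + r)/(r^2 - 1)
Γ^θ_{r θ} = (-r^2 - 1)/(r^3 - r)
Substituting (the symmetric pair Γ^k_{ij}, Γ^k_{ji} combines into a factor 2):
d^2r/dλ^2 + (2*r/(1 - r^2)) (dr/dλ)^2 + ((r^3 + r)/(r^2 - 1)) (dθ/dλ)^2 = 0
d^2θ/dλ^2 + ((-2*r^2 - 2)/(r^3 - r)) (dr/dλ)(dθ/dλ) = 0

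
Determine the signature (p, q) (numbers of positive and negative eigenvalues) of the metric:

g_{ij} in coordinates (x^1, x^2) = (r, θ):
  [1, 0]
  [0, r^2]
The metric is diagonal, so its eigenvalues are the diagonal entries: 1, r^2 (at a generic point, where coordinate-dependent entries are positive).
2 positive, 0 negative.
(2, 0) - Riemannian (positive definite)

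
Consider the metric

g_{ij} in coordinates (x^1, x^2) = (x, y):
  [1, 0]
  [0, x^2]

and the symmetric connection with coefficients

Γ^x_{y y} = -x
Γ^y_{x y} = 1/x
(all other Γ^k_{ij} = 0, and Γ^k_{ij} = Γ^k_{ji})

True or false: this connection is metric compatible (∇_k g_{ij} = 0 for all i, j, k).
Using ∇_k g_{ij} = ∂_k g_{ij} - Γ^m_{ki} g_{mj} - Γ^m_{kj} g_{im}:
e.g. ∇_x g_{yy} = (2*x) - (x) - (x) = 0
Every component ∇_k g_{ij} vanishes: the connection is metric compatible.
True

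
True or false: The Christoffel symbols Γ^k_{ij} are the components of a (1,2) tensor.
Under a change of coordinates Γ picks up an inhomogeneous term ∂²x/∂x'∂x'; e.g. Γ = 0 in Cartesian coordinates but Γ^r_{θθ} = -r in polar coordinates on the same flat plane.
False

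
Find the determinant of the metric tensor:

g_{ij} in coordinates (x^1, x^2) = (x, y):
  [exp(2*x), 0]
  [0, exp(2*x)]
For a 2×2 metric: det(g) = g_{11}·g_{22} - g_{12}·g_{21}
= (exp(2*x))·(exp(2*x)) - (0)·(0)
= exp(4*x) - 0
det(g) = exp(4*x)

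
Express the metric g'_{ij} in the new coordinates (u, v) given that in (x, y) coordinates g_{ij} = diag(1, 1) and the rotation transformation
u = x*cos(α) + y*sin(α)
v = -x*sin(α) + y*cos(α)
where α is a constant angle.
Invert the transformation: x = u*cos(α) - v*sin(α), y = u*sin(α) + v*cos(α)
g'_{ij} = (∂x^k/∂x'^i)(∂x^l/∂x'^j) g_{kl}; with g_{kl} = δ_{kl} this is Σ_k (∂x^k/∂x'^i)(∂x^k/∂x'^j).
Jacobian: ∂x/∂u = cos(α), ∂x/∂v = -sin(α), ∂y/∂u = sin(α), ∂y/∂v = cos(α)
g'_{uu} = (cos(α))(cos(α)) + (sin(α))(sin(α)) = 1
g'_{uv} = (cos(α))(-sin(α)) + (sin(α))(cos(α)) = 0
g'_{vv} = (-sin(α))(-sin(α)) + (cos(α))(cos(α)) = 1
g'_{ij} = diag(1, 1)
The Euclidean metric is invariant under rotations.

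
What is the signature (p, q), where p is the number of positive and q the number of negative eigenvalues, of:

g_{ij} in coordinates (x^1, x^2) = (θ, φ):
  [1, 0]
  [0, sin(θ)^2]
The metric is diagonal, so its eigenvalues are the diagonal entries: 1, sin(θ)^2 (at a generic point, where coordinate-dependent entries are positive).
2 positive, 0 negative.
(2, 0) - Riemannian (positive definite)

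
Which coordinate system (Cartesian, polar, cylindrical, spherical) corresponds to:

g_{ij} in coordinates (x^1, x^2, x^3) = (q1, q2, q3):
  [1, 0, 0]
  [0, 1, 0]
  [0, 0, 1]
All components are constant and the metric is the identity, i.e. orthonormal rectilinear coordinates.
Cartesian (3D) coordinates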